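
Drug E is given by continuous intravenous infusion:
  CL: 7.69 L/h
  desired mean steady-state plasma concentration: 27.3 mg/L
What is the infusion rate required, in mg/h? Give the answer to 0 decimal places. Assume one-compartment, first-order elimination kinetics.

210 mg/h

At steady state, infusion rate R₀ = Css × CL = 27.3 × 7.690 = 209.9 mg/h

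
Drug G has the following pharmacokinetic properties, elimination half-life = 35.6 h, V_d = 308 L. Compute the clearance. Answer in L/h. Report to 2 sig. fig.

k = ln2 / t½ = 0.693147 / 35.6 = 0.01947 h⁻¹
CL = k × Vd = 0.01947 × 308 = 5.997 L/h

6.0 L/h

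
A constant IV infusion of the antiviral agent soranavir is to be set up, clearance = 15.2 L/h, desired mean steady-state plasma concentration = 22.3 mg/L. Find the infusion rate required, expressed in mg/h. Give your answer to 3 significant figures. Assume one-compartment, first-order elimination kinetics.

339 mg/h

At steady state, infusion rate R₀ = Css × CL = 22.3 × 15.20 = 339.0 mg/h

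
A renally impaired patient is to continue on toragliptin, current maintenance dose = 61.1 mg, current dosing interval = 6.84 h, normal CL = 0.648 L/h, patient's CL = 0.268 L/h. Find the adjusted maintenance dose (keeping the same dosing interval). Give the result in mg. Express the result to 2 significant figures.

25 mg

To keep the same average steady-state level, dosing rate must scale with clearance.
CL ratio = 0.268 / 0.648 = 0.4136
New dose (same interval) = 61.1 × 0.4136 = 25.27 mg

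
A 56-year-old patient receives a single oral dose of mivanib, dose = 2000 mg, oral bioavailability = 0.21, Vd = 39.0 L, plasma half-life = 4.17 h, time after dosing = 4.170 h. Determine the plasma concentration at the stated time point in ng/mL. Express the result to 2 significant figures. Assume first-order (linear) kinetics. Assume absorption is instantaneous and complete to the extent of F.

5400 ng/mL

Amount reaching circulation = F × Dose = 0.21 × 2000 = 420.0 mg
C₀ = F·Dose / Vd = 420.0 / 39.0 = 10.77 mg/L
k = ln2 / t½ = 0.693147 / 4.17 = 0.1662 h⁻¹
t / t½ = 4.170 / 4.17 = 1 half-lives
C = C₀ × (1/2)^1 = 10.77 × 0.5000 = 5.385 mg/L
Convert: 5.385 mg/L × 1000 = 5385 ng/mL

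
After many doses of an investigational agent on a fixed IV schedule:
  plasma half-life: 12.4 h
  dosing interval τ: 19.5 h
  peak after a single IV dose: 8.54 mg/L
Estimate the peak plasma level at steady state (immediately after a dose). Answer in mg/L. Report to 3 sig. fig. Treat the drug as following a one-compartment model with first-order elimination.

k = ln2 / t½ = 0.693147 / 12.4 = 0.05590 h⁻¹
e^(−kτ) = e^(−0.05590 × 19.5) = 0.3362
Accumulation ratio R = 1 / (1 − e^(−kτ)) = 1 / (1 − 0.3362) = 1.506
Steady-state peak = C₀ × R = 8.54 × 1.506 = 12.86 mg/L

12.9 mg/L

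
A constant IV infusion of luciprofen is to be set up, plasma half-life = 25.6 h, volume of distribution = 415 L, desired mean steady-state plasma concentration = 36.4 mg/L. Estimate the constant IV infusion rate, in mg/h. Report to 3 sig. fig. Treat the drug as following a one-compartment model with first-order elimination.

409 mg/h

k = ln2 / t½ = 0.693147 / 25.6 = 0.02708 h⁻¹
CL = k × Vd = 0.02708 × 415 = 11.24 L/h
At steady state, infusion rate R₀ = Css × CL = 36.4 × 11.24 = 409.1 mg/h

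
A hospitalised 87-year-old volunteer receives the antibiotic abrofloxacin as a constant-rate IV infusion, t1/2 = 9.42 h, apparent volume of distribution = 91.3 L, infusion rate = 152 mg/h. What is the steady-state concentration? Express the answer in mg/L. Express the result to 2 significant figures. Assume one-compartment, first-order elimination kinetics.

23 mg/L

k = ln2 / t½ = 0.693147 / 9.42 = 0.07358 h⁻¹
CL = k × Vd = 0.07358 × 91.3 = 6.718 L/h
At steady state Css = R₀ / CL = 152 / 6.718 = 22.63 mg/L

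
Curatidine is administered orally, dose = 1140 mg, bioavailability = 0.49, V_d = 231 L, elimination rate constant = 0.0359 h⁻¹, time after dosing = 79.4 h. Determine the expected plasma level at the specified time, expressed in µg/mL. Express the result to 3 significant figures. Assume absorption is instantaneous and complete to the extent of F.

Amount reaching circulation = F × Dose = 0.49 × 1140 = 558.6 mg
C₀ = F·Dose / Vd = 558.6 / 231 = 2.418 mg/L
C = C₀ · e^(−k·t) = 2.418 × e^(−0.03590 × 79.4)
  = 2.418 × 0.05782 = 0.1398 mg/L
(0.1398 mg/L = 0.1398 µg/mL)

0.140 µg/mL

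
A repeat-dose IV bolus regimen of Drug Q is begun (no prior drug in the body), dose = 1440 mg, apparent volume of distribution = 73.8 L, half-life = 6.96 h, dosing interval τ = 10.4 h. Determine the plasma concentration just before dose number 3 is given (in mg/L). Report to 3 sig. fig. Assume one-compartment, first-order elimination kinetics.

C₀ per dose = Dose / Vd = 1440 / 73.8 = 19.51 mg/L
k = ln2 / t½ = 0.693147 / 6.96 = 0.09959 h⁻¹
Fraction remaining after one interval: r = e^(−kτ) = e^(−0.09959 × 10.4) = 0.3550
Before dose 3, 2 doses have been given (aged 1τ, 2τ).
C_trough = C₀ × (r + r²) = 19.51 × (0.3550 + 0.1260) = 9.384 mg/L

9.38 mg/L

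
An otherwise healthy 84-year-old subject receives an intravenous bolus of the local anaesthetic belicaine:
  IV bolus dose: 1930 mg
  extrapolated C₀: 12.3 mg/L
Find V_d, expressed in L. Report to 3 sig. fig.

157 L

Vd = Dose / C₀ = 1930 / 12.3 = 156.9 L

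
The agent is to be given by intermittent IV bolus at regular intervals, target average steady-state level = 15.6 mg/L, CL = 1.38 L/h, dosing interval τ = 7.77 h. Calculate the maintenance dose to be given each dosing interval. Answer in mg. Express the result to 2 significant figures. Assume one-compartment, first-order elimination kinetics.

170 mg

At steady state, Dose/τ = Css × CL.
Dose = Css × CL × τ = 15.6 × 1.380 × 7.77 = 167.3 mg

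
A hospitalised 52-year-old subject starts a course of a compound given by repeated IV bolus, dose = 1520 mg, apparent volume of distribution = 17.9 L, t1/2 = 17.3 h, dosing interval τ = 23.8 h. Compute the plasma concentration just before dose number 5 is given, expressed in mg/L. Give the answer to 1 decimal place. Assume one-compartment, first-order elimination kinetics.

52.1 mg/L

C₀ per dose = Dose / Vd = 1520 / 17.9 = 84.92 mg/L
k = ln2 / t½ = 0.693147 / 17.3 = 0.04007 h⁻¹
Fraction remaining after one interval: r = e^(−kτ) = e^(−0.04007 × 23.8) = 0.3853
Before dose 5, 4 doses have been given (aged 1τ, 2τ, 3τ, 4τ).
C_trough = C₀ × (r + r² + … + r^4) = C₀ × r(1−r^4)/(1−r)
        = 84.92 × 0.3853 × (1 − 0.02204) / (1 − 0.3853) = 52.06 mg/L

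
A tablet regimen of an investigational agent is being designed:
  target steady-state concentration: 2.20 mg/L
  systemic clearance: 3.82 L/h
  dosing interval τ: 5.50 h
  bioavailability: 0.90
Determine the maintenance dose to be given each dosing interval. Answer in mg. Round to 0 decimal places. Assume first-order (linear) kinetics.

51 mg

At steady state, F × (Dose/τ) = Css × CL.
Dose = Css × CL × τ / F = 2.20 × 3.820 × 5.50 / 0.90 = 51.36 mg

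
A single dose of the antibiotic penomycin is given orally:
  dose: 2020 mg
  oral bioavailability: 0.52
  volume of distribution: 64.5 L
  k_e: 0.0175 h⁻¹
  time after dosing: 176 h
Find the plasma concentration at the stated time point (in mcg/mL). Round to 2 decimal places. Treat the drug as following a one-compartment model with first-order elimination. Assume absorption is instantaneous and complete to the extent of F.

Amount reaching circulation = F × Dose = 0.52 × 2020 = 1050 mg
C₀ = F·Dose / Vd = 1050 / 64.5 = 16.28 mg/L
C = C₀ · e^(−k·t) = 16.28 × e^(−0.01750 × 176)
  = 16.28 × 0.04596 = 0.7482 mg/L
(0.7482 mg/L = 0.7482 mcg/mL)

0.75 mcg/mL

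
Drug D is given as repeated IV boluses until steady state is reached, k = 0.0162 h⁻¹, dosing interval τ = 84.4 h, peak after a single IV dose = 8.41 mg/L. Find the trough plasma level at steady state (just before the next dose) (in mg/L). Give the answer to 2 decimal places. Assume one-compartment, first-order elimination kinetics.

2.88 mg/L

e^(−kτ) = e^(−0.01620 × 84.4) = 0.2548
Accumulation ratio R = 1 / (1 − e^(−kτ)) = 1 / (1 − 0.2548) = 1.342
Steady-state trough = C₀ × R × e^(−kτ) = 8.41 × 1.342 × 0.2548 = 2.876 mg/L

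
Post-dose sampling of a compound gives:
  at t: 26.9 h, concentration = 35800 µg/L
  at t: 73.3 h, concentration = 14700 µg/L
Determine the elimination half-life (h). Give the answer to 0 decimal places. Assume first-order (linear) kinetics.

k = ln(C₁/C₂) / (t₂ − t₁) = ln(35800/14700) / (73.3 − 26.9)
  = 0.8901 / 46.40 = 0.01918 h⁻¹
t½ = ln2 / k = 0.693147 / 0.01918 = 36.14 h

36 h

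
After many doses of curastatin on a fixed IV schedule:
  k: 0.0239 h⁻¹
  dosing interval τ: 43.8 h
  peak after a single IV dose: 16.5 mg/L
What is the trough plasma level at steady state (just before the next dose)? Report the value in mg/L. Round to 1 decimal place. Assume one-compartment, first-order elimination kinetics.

8.9 mg/L

e^(−kτ) = e^(−0.02390 × 43.8) = 0.3511
Accumulation ratio R = 1 / (1 − e^(−kτ)) = 1 / (1 − 0.3511) = 1.541
Steady-state trough = C₀ × R × e^(−kτ) = 16.5 × 1.541 × 0.3511 = 8.927 mg/L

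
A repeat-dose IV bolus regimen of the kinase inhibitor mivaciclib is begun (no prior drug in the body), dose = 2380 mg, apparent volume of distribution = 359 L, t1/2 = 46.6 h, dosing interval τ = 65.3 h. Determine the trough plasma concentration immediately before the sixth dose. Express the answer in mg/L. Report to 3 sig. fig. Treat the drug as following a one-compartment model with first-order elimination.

4.01 mg/L

C₀ per dose = Dose / Vd = 2380 / 359 = 6.630 mg/L
k = ln2 / t½ = 0.693147 / 46.6 = 0.01487 h⁻¹
Fraction remaining after one interval: r = e^(−kτ) = e^(−0.01487 × 65.3) = 0.3787
Before dose 6, 5 doses have been given (aged 1τ, 2τ, 3τ, 4τ, 5τ).
C_trough = C₀ × (r + r² + … + r^5) = C₀ × r(1−r^5)/(1−r)
        = 6.630 × 0.3787 × (1 − 0.007789) / (1 − 0.3787) = 4.010 mg/L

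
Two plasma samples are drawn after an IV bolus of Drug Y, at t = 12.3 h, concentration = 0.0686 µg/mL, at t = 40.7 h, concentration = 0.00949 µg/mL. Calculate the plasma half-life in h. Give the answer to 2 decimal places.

9.95 h

k = ln(C₁/C₂) / (t₂ − t₁) = ln(0.0686/0.00949) / (40.7 − 12.3)
  = 1.978 / 28.40 = 0.06965 h⁻¹
t½ = ln2 / k = 0.693147 / 0.06965 = 9.952 h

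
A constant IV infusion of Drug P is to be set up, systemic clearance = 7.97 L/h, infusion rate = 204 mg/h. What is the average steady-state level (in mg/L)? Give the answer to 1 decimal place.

25.6 mg/L

At steady state Css = R₀ / CL = 204 / 7.970 = 25.60 mg/L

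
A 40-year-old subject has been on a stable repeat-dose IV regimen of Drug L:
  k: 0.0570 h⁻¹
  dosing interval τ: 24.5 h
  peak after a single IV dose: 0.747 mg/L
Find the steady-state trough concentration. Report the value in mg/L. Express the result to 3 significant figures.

0.246 mg/L

e^(−kτ) = e^(−0.05700 × 24.5) = 0.2475
Accumulation ratio R = 1 / (1 − e^(−kτ)) = 1 / (1 − 0.2475) = 1.329
Steady-state trough = C₀ × R × e^(−kτ) = 0.747 × 1.329 × 0.2475 = 0.2457 mg/L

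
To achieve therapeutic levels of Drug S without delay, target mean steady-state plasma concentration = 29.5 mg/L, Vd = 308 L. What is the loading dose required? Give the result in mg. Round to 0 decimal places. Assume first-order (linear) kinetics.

9086 mg

LD = Css × Vd = 29.5 × 308 = 9086 mg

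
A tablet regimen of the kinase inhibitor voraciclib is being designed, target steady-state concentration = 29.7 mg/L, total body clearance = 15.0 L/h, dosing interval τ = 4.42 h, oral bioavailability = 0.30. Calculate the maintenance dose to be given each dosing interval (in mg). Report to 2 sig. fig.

At steady state, F × (Dose/τ) = Css × CL.
Dose = Css × CL × τ / F = 29.7 × 15.00 × 4.42 / 0.30 = 6564 mg

6600 mg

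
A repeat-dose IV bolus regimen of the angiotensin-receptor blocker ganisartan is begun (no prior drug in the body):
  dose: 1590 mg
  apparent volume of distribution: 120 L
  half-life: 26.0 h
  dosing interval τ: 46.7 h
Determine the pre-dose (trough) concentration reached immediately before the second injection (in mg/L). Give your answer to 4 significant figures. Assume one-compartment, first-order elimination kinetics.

3.815 mg/L

C₀ per dose = Dose / Vd = 1590 / 120 = 13.25 mg/L
k = ln2 / t½ = 0.693147 / 26.0 = 0.02666 h⁻¹
Fraction remaining after one interval: r = e^(−kτ) = e^(−0.02666 × 46.7) = 0.2879
Before dose 2, 1 dose has been given (aged 1τ).
C_trough = C₀ × r = 13.25 × 0.2879 = 3.815 mg/L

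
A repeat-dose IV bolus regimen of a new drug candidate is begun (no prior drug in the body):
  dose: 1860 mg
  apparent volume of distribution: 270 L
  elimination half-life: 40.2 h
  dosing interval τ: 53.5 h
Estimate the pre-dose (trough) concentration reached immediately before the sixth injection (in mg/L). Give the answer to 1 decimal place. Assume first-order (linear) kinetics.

C₀ per dose = Dose / Vd = 1860 / 270 = 6.889 mg/L
k = ln2 / t½ = 0.693147 / 40.2 = 0.01724 h⁻¹
Fraction remaining after one interval: r = e^(−kτ) = e^(−0.01724 × 53.5) = 0.3976
Before dose 6, 5 doses have been given (aged 1τ, 2τ, 3τ, 4τ, 5τ).
C_trough = C₀ × (r + r² + … + r^5) = C₀ × r(1−r^5)/(1−r)
        = 6.889 × 0.3976 × (1 − 0.009936) / (1 − 0.3976) = 4.502 mg/L

4.5 mg/L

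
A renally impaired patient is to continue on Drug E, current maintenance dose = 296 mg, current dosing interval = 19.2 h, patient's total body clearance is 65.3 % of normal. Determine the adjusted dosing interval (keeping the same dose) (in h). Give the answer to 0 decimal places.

To keep the same average steady-state level, dosing rate must scale with clearance.
CL ratio = 65.3 / 100 = 0.6530
New interval (same dose) = 19.2 / 0.6530 = 29.40 h

29 h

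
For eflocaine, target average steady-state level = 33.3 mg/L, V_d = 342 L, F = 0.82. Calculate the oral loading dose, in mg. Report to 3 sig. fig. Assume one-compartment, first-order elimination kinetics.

13900 mg

LD = Css × Vd / F = 33.3 × 342 / 0.82 = 13890 mg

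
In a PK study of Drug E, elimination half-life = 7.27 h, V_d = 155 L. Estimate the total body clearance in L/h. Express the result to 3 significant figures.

k = ln2 / t½ = 0.693147 / 7.27 = 0.09534 h⁻¹
CL = k × Vd = 0.09534 × 155 = 14.78 L/h

14.8 L/h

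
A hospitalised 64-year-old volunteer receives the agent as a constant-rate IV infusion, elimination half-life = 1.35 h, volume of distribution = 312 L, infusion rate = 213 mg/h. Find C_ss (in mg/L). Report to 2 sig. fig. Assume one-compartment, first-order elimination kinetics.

k = ln2 / t½ = 0.693147 / 1.35 = 0.5134 h⁻¹
CL = k × Vd = 0.5134 × 312 = 160.2 L/h
At steady state Css = R₀ / CL = 213 / 160.2 = 1.330 mg/L

1.3 mg/L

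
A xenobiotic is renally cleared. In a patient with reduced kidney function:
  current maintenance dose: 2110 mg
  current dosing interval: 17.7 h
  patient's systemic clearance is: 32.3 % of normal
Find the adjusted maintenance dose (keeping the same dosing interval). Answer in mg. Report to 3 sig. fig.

To keep the same average steady-state level, dosing rate must scale with clearance.
CL ratio = 32.3 / 100 = 0.3230
New dose (same interval) = 2110 × 0.3230 = 681.5 mg

682 mg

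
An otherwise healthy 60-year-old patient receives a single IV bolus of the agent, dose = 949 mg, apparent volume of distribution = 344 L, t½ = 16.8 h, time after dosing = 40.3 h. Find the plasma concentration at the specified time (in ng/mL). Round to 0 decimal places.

C₀ = Dose / Vd = 949.0 / 344 = 2.759 mg/L
k = ln2 / t½ = 0.693147 / 16.8 = 0.04126 h⁻¹
C = C₀ · e^(−k·t) = 2.759 × e^(−0.04126 × 40.3)
  = 2.759 × 0.1896 = 0.5231 mg/L
Convert: 0.5231 mg/L × 1000 = 523.1 ng/mL

523 ng/mL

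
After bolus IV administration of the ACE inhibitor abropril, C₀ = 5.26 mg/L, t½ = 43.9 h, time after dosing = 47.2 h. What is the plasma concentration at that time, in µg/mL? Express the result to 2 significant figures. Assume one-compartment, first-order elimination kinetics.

k = ln2 / t½ = 0.693147 / 43.9 = 0.01579 h⁻¹
C = C₀ · e^(−k·t) = 5.260 × e^(−0.01579 × 47.2)
  = 5.260 × 0.4746 = 2.496 mg/L
(2.496 mg/L = 2.496 µg/mL)

2.5 µg/mL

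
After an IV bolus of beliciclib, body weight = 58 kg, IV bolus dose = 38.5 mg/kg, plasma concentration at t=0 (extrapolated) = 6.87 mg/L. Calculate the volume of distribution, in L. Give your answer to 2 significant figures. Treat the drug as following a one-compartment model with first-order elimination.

Dose = 38.5 × 58 = 2233 mg
Vd = Dose / C₀ = 2233 / 6.87 = 325.0 L

330 L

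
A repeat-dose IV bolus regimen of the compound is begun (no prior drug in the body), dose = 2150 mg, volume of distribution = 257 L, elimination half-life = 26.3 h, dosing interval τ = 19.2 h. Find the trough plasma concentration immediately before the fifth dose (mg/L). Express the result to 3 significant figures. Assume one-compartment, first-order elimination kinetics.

11.0 mg/L

C₀ per dose = Dose / Vd = 2150 / 257 = 8.366 mg/L
k = ln2 / t½ = 0.693147 / 26.3 = 0.02636 h⁻¹
Fraction remaining after one interval: r = e^(−kτ) = e^(−0.02636 × 19.2) = 0.6028
Before dose 5, 4 doses have been given (aged 1τ, 2τ, 3τ, 4τ).
C_trough = C₀ × (r + r² + … + r^4) = C₀ × r(1−r^4)/(1−r)
        = 8.366 × 0.6028 × (1 − 0.1320) / (1 − 0.6028) = 11.02 mg/L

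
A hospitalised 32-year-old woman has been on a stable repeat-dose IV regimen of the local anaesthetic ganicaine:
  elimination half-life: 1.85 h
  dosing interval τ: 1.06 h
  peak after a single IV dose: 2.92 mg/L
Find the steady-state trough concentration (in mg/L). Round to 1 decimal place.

6.0 mg/L

k = ln2 / t½ = 0.693147 / 1.85 = 0.3747 h⁻¹
e^(−kτ) = e^(−0.3747 × 1.06) = 0.6722
Accumulation ratio R = 1 / (1 − e^(−kτ)) = 1 / (1 − 0.6722) = 3.051
Steady-state trough = C₀ × R × e^(−kτ) = 2.92 × 3.051 × 0.6722 = 5.989 mg/L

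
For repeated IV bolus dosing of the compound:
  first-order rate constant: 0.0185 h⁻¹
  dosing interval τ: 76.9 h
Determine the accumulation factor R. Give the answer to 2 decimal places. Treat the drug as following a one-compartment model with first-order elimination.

e^(−kτ) = e^(−0.01850 × 76.9) = 0.2411
Accumulation ratio R = 1 / (1 − e^(−kτ)) = 1 / (1 − 0.2411) = 1.318

1.32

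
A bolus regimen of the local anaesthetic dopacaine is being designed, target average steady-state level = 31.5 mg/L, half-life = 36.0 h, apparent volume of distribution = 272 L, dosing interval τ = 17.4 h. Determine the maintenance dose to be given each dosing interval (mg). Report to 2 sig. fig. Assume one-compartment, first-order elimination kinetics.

2900 mg

k = ln2 / t½ = 0.693147 / 36.0 = 0.01925 h⁻¹
CL = k × Vd = 0.01925 × 272 = 5.236 L/h
At steady state, Dose/τ = Css × CL.
Dose = Css × CL × τ = 31.5 × 5.236 × 17.4 = 2870 mg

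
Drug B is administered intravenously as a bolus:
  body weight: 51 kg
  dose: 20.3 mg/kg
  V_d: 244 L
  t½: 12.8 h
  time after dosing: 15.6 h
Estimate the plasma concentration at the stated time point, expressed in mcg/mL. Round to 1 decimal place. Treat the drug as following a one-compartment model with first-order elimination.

1.8 mcg/mL

Total dose = 20.3 × 51 = 1035 mg
C₀ = Dose / Vd = 1035 / 244 = 4.242 mg/L
k = ln2 / t½ = 0.693147 / 12.8 = 0.05415 h⁻¹
C = C₀ · e^(−k·t) = 4.242 × e^(−0.05415 × 15.6)
  = 4.242 × 0.4297 = 1.823 mg/L
(1.823 mg/L = 1.823 mcg/mL)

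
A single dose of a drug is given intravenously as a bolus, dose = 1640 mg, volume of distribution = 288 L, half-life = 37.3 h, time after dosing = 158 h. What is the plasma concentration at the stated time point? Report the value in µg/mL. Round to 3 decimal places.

C₀ = Dose / Vd = 1640 / 288 = 5.694 mg/L
k = ln2 / t½ = 0.693147 / 37.3 = 0.01858 h⁻¹
C = C₀ · e^(−k·t) = 5.694 × e^(−0.01858 × 158)
  = 5.694 × 0.05310 = 0.3024 mg/L
(0.3024 mg/L = 0.3024 µg/mL)

0.302 µg/mL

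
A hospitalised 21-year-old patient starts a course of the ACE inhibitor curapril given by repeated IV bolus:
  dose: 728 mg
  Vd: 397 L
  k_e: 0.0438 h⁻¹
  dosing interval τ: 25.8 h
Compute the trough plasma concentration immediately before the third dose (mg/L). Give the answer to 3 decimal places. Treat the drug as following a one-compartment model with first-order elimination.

C₀ per dose = Dose / Vd = 728 / 397 = 1.834 mg/L
Fraction remaining after one interval: r = e^(−kτ) = e^(−0.04380 × 25.8) = 0.3230
Before dose 3, 2 doses have been given (aged 1τ, 2τ).
C_trough = C₀ × (r + r²) = 1.834 × (0.3230 + 0.1043) = 0.7837 mg/L

0.784 mg/L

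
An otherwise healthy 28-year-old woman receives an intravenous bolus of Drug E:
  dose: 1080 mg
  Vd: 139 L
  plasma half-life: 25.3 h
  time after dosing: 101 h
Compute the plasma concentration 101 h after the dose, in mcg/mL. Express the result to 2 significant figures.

C₀ = Dose / Vd = 1080 / 139 = 7.770 mg/L
k = ln2 / t½ = 0.693147 / 25.3 = 0.02740 h⁻¹
C = C₀ · e^(−k·t) = 7.770 × e^(−0.02740 × 101)
  = 7.770 × 0.06283 = 0.4882 mg/L
(0.4882 mg/L = 0.4882 mcg/mL)

0.49 mcg/mL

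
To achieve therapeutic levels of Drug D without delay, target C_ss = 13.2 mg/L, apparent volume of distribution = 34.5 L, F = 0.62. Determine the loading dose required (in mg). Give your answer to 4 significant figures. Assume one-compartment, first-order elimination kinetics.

734.5 mg

LD = Css × Vd / F = 13.2 × 34.5 / 0.62 = 734.5 mg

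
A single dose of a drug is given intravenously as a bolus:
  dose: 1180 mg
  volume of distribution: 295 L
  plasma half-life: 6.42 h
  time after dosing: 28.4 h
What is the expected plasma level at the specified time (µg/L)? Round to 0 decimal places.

C₀ = Dose / Vd = 1180 / 295 = 4.000 mg/L
k = ln2 / t½ = 0.693147 / 6.42 = 0.1080 h⁻¹
C = C₀ · e^(−k·t) = 4.000 × e^(−0.1080 × 28.4)
  = 4.000 × 0.04655 = 0.1862 mg/L
Convert: 0.1862 mg/L × 1000 = 186.2 µg/L

186 µg/L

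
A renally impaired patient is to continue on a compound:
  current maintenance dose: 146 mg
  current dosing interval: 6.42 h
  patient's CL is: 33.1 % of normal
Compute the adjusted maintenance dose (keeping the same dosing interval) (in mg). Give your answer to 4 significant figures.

To keep the same average steady-state level, dosing rate must scale with clearance.
CL ratio = 33.1 / 100 = 0.3310
New dose (same interval) = 146 × 0.3310 = 48.33 mg

48.33 mg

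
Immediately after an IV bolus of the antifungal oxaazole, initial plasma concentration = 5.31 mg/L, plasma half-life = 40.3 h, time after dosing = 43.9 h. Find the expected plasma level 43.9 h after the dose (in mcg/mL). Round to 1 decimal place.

k = ln2 / t½ = 0.693147 / 40.3 = 0.01720 h⁻¹
C = C₀ · e^(−k·t) = 5.310 × e^(−0.01720 × 43.9)
  = 5.310 × 0.4700 = 2.496 mg/L
(2.496 mg/L = 2.496 mcg/mL)

2.5 mcg/mL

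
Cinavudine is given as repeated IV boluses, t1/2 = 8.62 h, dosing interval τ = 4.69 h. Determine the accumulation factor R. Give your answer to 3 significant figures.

3.18

k = ln2 / t½ = 0.693147 / 8.62 = 0.08041 h⁻¹
e^(−kτ) = e^(−0.08041 × 4.69) = 0.6858
Accumulation ratio R = 1 / (1 − e^(−kτ)) = 1 / (1 − 0.6858) = 3.183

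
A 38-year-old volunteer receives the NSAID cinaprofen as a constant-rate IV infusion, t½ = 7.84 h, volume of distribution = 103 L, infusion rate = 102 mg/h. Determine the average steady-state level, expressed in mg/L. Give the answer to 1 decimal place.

k = ln2 / t½ = 0.693147 / 7.84 = 0.08841 h⁻¹
CL = k × Vd = 0.08841 × 103 = 9.106 L/h
At steady state Css = R₀ / CL = 102 / 9.106 = 11.20 mg/L

11.2 mg/L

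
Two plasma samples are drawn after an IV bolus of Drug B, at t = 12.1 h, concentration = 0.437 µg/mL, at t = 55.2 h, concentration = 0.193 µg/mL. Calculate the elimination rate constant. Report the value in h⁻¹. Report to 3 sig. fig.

0.0190 h⁻¹

k = ln(C₁/C₂) / (t₂ − t₁) = ln(0.437/0.193) / (55.2 − 12.1)
  = 0.8172 / 43.10 = 0.01896 h⁻¹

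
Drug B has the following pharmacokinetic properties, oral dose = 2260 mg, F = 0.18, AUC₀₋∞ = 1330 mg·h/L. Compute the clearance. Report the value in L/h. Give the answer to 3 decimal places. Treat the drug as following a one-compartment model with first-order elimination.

CL = F·Dose / AUC = 0.18 × 2260 / 1330 = 0.3059 L/h

0.306 L/h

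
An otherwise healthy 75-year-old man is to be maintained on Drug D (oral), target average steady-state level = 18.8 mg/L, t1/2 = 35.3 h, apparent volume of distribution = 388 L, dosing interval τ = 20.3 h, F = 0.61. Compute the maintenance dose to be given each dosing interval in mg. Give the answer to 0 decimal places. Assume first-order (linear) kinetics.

k = ln2 / t½ = 0.693147 / 35.3 = 0.01964 h⁻¹
CL = k × Vd = 0.01964 × 388 = 7.620 L/h
At steady state, F × (Dose/τ) = Css × CL.
Dose = Css × CL × τ / F = 18.8 × 7.620 × 20.3 / 0.61 = 4767 mg

4767 mg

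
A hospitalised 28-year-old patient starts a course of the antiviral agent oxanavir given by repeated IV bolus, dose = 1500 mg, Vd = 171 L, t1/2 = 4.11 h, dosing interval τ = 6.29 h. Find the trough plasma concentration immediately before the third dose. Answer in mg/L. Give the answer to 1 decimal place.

C₀ per dose = Dose / Vd = 1500 / 171 = 8.772 mg/L
k = ln2 / t½ = 0.693147 / 4.11 = 0.1686 h⁻¹
Fraction remaining after one interval: r = e^(−kτ) = e^(−0.1686 × 6.29) = 0.3463
Before dose 3, 2 doses have been given (aged 1τ, 2τ).
C_trough = C₀ × (r + r²) = 8.772 × (0.3463 + 0.1199) = 4.090 mg/L

4.1 mg/L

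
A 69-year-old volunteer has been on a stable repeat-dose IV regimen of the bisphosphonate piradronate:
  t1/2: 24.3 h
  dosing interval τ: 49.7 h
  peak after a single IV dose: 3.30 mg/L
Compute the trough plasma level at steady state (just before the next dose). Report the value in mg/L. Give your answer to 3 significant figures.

k = ln2 / t½ = 0.693147 / 24.3 = 0.02852 h⁻¹
e^(−kτ) = e^(−0.02852 × 49.7) = 0.2423
Accumulation ratio R = 1 / (1 − e^(−kτ)) = 1 / (1 − 0.2423) = 1.320
Steady-state trough = C₀ × R × e^(−kτ) = 3.30 × 1.320 × 0.2423 = 1.055 mg/L

1.06 mg/L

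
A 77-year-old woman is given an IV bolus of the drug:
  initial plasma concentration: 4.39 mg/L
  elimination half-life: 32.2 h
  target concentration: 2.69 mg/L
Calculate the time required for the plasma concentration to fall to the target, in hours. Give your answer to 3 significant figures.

22.8 h

k = ln2 / t½ = 0.693147 / 32.2 = 0.02153 h⁻¹
t = ln(C₀ / C) / k = ln(4.390 / 2.69) / 0.02153
  = ln(1.632) / 0.02153 = 0.4898 / 0.02153 = 22.75 h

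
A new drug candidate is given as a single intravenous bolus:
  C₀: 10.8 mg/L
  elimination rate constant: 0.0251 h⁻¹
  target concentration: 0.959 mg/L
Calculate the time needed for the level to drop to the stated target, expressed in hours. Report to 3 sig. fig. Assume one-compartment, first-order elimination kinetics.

t = ln(C₀ / C) / k = ln(10.80 / 0.959) / 0.02510
  = ln(11.26) / 0.02510 = 2.421 / 0.02510 = 96.45 h

96.5 h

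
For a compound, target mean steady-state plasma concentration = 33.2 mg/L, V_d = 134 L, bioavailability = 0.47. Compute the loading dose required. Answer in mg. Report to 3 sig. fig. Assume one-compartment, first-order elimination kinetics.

9470 mg

LD = Css × Vd / F = 33.2 × 134 / 0.47 = 9466 mg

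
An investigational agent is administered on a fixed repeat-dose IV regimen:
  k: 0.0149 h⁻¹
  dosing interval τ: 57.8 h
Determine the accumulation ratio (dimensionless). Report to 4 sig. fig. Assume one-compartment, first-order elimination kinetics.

1.732

e^(−kτ) = e^(−0.01490 × 57.8) = 0.4226
Accumulation ratio R = 1 / (1 − e^(−kτ)) = 1 / (1 − 0.4226) = 1.732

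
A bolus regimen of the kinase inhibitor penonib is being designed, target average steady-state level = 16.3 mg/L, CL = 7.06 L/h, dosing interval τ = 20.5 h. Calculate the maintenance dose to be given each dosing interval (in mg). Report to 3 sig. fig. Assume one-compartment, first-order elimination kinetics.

2360 mg

At steady state, Dose/τ = Css × CL.
Dose = Css × CL × τ = 16.3 × 7.060 × 20.5 = 2359 mg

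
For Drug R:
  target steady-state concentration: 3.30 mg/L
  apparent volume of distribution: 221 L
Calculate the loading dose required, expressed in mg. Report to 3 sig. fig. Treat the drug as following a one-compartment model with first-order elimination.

729 mg

LD = Css × Vd = 3.30 × 221 = 729.3 mg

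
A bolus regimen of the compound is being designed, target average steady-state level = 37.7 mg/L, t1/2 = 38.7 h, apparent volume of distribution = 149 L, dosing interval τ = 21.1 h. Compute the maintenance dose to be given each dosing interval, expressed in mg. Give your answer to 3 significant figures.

k = ln2 / t½ = 0.693147 / 38.7 = 0.01791 h⁻¹
CL = k × Vd = 0.01791 × 149 = 2.669 L/h
At steady state, Dose/τ = Css × CL.
Dose = Css × CL × τ = 37.7 × 2.669 × 21.1 = 2123 mg

2120 mg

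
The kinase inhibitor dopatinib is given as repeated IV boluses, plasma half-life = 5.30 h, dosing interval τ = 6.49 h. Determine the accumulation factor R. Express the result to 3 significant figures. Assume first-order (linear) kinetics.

1.75

k = ln2 / t½ = 0.693147 / 5.30 = 0.1308 h⁻¹
e^(−kτ) = e^(−0.1308 × 6.49) = 0.4279
Accumulation ratio R = 1 / (1 − e^(−kτ)) = 1 / (1 − 0.4279) = 1.748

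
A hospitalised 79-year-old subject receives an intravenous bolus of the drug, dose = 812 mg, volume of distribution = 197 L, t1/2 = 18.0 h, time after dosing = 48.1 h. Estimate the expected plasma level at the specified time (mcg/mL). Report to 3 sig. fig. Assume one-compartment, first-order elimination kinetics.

C₀ = Dose / Vd = 812.0 / 197 = 4.122 mg/L
k = ln2 / t½ = 0.693147 / 18.0 = 0.03851 h⁻¹
C = C₀ · e^(−k·t) = 4.122 × e^(−0.03851 × 48.1)
  = 4.122 × 0.1569 = 0.6467 mg/L
(0.6467 mg/L = 0.6467 mcg/mL)

0.647 mcg/mL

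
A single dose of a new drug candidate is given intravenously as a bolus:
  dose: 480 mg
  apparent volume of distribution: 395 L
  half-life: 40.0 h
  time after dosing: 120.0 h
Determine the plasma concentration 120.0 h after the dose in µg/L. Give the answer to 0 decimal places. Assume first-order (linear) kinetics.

152 µg/L

C₀ = Dose / Vd = 480.0 / 395 = 1.215 mg/L
k = ln2 / t½ = 0.693147 / 40.0 = 0.01733 h⁻¹
t / t½ = 120.0 / 40.0 = 3 half-lives
C = C₀ × (1/2)^3 = 1.215 × 0.1250 = 0.1519 mg/L
Convert: 0.1519 mg/L × 1000 = 151.9 µg/L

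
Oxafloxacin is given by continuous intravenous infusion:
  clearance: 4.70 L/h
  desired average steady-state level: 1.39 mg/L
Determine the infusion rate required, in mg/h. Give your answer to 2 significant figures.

6.5 mg/h

At steady state, infusion rate R₀ = Css × CL = 1.39 × 4.700 = 6.533 mg/h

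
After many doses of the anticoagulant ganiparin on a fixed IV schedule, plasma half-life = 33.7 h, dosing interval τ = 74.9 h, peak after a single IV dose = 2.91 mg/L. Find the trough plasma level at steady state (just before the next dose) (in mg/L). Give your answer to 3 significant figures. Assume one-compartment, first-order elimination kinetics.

0.794 mg/L

k = ln2 / t½ = 0.693147 / 33.7 = 0.02057 h⁻¹
e^(−kτ) = e^(−0.02057 × 74.9) = 0.2142
Accumulation ratio R = 1 / (1 − e^(−kτ)) = 1 / (1 − 0.2142) = 1.273
Steady-state trough = C₀ × R × e^(−kτ) = 2.91 × 1.273 × 0.2142 = 0.7935 mg/L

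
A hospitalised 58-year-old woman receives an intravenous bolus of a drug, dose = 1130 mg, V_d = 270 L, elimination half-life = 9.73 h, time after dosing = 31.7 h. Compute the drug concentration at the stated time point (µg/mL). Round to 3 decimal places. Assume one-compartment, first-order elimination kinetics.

C₀ = Dose / Vd = 1130 / 270 = 4.185 mg/L
k = ln2 / t½ = 0.693147 / 9.73 = 0.07124 h⁻¹
C = C₀ · e^(−k·t) = 4.185 × e^(−0.07124 × 31.7)
  = 4.185 × 0.1045 = 0.4373 mg/L
(0.4373 mg/L = 0.4373 µg/mL)

0.437 µg/mL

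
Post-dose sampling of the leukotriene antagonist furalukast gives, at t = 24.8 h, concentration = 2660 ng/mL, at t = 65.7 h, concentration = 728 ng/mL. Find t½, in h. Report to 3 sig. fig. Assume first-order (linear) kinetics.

21.9 h

k = ln(C₁/C₂) / (t₂ − t₁) = ln(2660/728) / (65.7 − 24.8)
  = 1.296 / 40.90 = 0.03169 h⁻¹
t½ = ln2 / k = 0.693147 / 0.03169 = 21.87 h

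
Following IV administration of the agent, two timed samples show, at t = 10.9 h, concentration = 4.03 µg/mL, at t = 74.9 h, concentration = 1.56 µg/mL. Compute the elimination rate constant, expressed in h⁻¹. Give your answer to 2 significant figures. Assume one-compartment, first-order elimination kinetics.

k = ln(C₁/C₂) / (t₂ − t₁) = ln(4.03/1.56) / (74.9 − 10.9)
  = 0.9491 / 64.00 = 0.01483 h⁻¹

0.015 h⁻¹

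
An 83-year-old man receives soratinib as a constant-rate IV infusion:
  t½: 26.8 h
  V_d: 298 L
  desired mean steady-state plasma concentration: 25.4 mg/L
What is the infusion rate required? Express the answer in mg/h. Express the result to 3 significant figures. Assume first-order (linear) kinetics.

k = ln2 / t½ = 0.693147 / 26.8 = 0.02586 h⁻¹
CL = k × Vd = 0.02586 × 298 = 7.706 L/h
At steady state, infusion rate R₀ = Css × CL = 25.4 × 7.706 = 195.7 mg/h

196 mg/h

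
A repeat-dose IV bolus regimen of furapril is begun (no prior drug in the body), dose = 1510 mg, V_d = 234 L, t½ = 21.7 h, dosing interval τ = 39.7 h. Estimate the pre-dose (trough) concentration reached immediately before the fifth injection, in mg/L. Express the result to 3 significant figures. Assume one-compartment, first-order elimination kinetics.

C₀ per dose = Dose / Vd = 1510 / 234 = 6.453 mg/L
k = ln2 / t½ = 0.693147 / 21.7 = 0.03194 h⁻¹
Fraction remaining after one interval: r = e^(−kτ) = e^(−0.03194 × 39.7) = 0.2814
Before dose 5, 4 doses have been given (aged 1τ, 2τ, 3τ, 4τ).
C_trough = C₀ × (r + r² + … + r^4) = C₀ × r(1−r^4)/(1−r)
        = 6.453 × 0.2814 × (1 − 0.006270) / (1 − 0.2814) = 2.511 mg/L

2.51 mg/L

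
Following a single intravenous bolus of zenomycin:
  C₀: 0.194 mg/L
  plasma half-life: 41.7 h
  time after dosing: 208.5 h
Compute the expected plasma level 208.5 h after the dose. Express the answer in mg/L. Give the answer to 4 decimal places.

0.0061 mg/L

k = ln2 / t½ = 0.693147 / 41.7 = 0.01662 h⁻¹
t / t½ = 208.5 / 41.7 = 5 half-lives
C = C₀ × (1/2)^5 = 0.1940 × 0.03125 = 0.006063 mg/L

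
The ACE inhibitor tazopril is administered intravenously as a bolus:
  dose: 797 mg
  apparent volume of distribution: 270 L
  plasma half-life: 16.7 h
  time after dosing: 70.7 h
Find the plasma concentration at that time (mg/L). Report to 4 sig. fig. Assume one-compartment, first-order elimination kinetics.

0.1569 mg/L

C₀ = Dose / Vd = 797.0 / 270 = 2.952 mg/L
k = ln2 / t½ = 0.693147 / 16.7 = 0.04151 h⁻¹
C = C₀ · e^(−k·t) = 2.952 × e^(−0.04151 × 70.7)
  = 2.952 × 0.05314 = 0.1569 mg/L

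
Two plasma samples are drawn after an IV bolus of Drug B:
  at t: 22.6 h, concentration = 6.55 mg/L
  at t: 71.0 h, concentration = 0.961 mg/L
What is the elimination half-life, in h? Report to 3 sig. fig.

k = ln(C₁/C₂) / (t₂ − t₁) = ln(6.55/0.961) / (71.0 − 22.6)
  = 1.919 / 48.40 = 0.03965 h⁻¹
t½ = ln2 / k = 0.693147 / 0.03965 = 17.48 h

17.5 h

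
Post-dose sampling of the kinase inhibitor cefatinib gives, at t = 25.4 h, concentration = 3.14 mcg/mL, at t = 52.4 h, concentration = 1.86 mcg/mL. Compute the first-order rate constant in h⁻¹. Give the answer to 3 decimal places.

k = ln(C₁/C₂) / (t₂ − t₁) = ln(3.14/1.86) / (52.4 − 25.4)
  = 0.5236 / 27.00 = 0.01939 h⁻¹

0.019 h⁻¹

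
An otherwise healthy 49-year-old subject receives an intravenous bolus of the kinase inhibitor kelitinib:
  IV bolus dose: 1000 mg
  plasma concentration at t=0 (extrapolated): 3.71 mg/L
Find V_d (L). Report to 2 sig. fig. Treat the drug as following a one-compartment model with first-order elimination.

Vd = Dose / C₀ = 1000 / 3.71 = 269.5 L

270 L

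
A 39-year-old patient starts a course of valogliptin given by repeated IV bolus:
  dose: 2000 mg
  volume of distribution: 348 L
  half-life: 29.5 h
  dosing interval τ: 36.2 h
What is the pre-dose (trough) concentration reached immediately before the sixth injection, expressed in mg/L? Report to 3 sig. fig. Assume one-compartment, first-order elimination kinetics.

4.22 mg/L

C₀ per dose = Dose / Vd = 2000 / 348 = 5.747 mg/L
k = ln2 / t½ = 0.693147 / 29.5 = 0.02350 h⁻¹
Fraction remaining after one interval: r = e^(−kτ) = e^(−0.02350 × 36.2) = 0.4271
Before dose 6, 5 doses have been given (aged 1τ, 2τ, 3τ, 4τ, 5τ).
C_trough = C₀ × (r + r² + … + r^5) = C₀ × r(1−r^5)/(1−r)
        = 5.747 × 0.4271 × (1 − 0.01421) / (1 − 0.4271) = 4.224 mg/L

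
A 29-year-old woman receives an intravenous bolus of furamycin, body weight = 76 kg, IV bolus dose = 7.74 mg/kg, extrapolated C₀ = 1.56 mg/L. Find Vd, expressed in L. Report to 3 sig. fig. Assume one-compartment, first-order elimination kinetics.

377 L

Dose = 7.74 × 76 = 588.2 mg
Vd = Dose / C₀ = 588.2 / 1.56 = 377.1 L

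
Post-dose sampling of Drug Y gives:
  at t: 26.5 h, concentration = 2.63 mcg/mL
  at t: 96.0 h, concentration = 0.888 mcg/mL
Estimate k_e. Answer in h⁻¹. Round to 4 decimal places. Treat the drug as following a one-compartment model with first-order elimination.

0.0156 h⁻¹

k = ln(C₁/C₂) / (t₂ − t₁) = ln(2.63/0.888) / (96.0 − 26.5)
  = 1.086 / 69.50 = 0.01563 h⁻¹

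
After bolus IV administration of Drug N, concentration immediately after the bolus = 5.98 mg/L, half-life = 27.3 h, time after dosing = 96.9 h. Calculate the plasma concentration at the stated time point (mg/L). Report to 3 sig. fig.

k = ln2 / t½ = 0.693147 / 27.3 = 0.02539 h⁻¹
C = C₀ · e^(−k·t) = 5.980 × e^(−0.02539 × 96.9)
  = 5.980 × 0.08541 = 0.5108 mg/L

0.511 mg/L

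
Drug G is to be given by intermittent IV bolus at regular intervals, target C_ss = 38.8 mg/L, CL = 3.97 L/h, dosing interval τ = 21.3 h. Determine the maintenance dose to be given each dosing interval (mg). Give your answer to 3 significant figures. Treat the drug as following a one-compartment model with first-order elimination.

At steady state, Dose/τ = Css × CL.
Dose = Css × CL × τ = 38.8 × 3.970 × 21.3 = 3281 mg

3280 mg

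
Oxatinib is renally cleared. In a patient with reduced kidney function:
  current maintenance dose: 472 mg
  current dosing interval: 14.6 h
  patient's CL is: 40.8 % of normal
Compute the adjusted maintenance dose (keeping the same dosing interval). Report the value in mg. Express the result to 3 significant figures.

To keep the same average steady-state level, dosing rate must scale with clearance.
CL ratio = 40.8 / 100 = 0.4080
New dose (same interval) = 472 × 0.4080 = 192.6 mg

193 mg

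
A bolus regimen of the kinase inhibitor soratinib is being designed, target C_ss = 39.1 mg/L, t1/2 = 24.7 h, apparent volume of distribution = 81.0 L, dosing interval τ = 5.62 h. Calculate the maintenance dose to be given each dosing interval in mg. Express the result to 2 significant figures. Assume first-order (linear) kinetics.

500 mg

k = ln2 / t½ = 0.693147 / 24.7 = 0.02806 h⁻¹
CL = k × Vd = 0.02806 × 81.0 = 2.273 L/h
At steady state, Dose/τ = Css × CL.
Dose = Css × CL × τ = 39.1 × 2.273 × 5.62 = 499.5 mg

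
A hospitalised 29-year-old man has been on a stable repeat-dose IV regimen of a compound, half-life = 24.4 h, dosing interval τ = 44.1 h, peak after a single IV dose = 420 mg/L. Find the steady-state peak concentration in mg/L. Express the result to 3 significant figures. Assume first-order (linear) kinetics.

k = ln2 / t½ = 0.693147 / 24.4 = 0.02841 h⁻¹
e^(−kτ) = e^(−0.02841 × 44.1) = 0.2857
Accumulation ratio R = 1 / (1 − e^(−kτ)) = 1 / (1 − 0.2857) = 1.400
Steady-state peak = C₀ × R = 420 × 1.400 = 588.0 mg/L

588 mg/L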